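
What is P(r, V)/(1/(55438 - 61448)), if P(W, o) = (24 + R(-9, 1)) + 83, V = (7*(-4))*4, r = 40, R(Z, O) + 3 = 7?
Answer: -667110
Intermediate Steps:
R(Z, O) = 4 (R(Z, O) = -3 + 7 = 4)
V = -112 (V = -28*4 = -112)
P(W, o) = 111 (P(W, o) = (24 + 4) + 83 = 28 + 83 = 111)
P(r, V)/(1/(55438 - 61448)) = 111/(1/(55438 - 61448)) = 111/(1/(-6010)) = 111/(-1/6010) = 111*(-6010) = -667110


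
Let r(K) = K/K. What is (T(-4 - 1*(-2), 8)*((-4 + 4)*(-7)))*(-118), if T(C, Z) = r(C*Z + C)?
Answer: 0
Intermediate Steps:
r(K) = 1
T(C, Z) = 1
(T(-4 - 1*(-2), 8)*((-4 + 4)*(-7)))*(-118) = (1*((-4 + 4)*(-7)))*(-118) = (1*(0*(-7)))*(-118) = (1*0)*(-118) = 0*(-118) = 0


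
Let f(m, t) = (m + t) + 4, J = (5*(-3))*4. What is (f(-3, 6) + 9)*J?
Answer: -960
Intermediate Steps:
J = -60 (J = -15*4 = -60)
f(m, t) = 4 + m + t
(f(-3, 6) + 9)*J = ((4 - 3 + 6) + 9)*(-60) = (7 + 9)*(-60) = 16*(-60) = -960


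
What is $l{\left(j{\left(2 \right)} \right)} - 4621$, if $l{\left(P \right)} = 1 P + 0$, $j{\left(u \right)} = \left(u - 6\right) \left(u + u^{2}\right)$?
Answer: $-4645$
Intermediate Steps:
$j{\left(u \right)} = \left(-6 + u\right) \left(u + u^{2}\right)$
$l{\left(P \right)} = P$ ($l{\left(P \right)} = P + 0 = P$)
$l{\left(j{\left(2 \right)} \right)} - 4621 = 2 \left(-6 + 2^{2} - 10\right) - 4621 = 2 \left(-6 + 4 - 10\right) - 4621 = 2 \left(-12\right) - 4621 = -24 - 4621 = -4645$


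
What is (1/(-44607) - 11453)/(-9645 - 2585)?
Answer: 255441986/272771805 ≈ 0.93647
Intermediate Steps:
(1/(-44607) - 11453)/(-9645 - 2585) = (-1/44607 - 11453)/(-12230) = -510883972/44607*(-1/12230) = 255441986/272771805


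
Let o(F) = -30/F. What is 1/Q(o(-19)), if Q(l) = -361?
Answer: -1/361 ≈ -0.0027701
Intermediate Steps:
1/Q(o(-19)) = 1/(-361) = -1/361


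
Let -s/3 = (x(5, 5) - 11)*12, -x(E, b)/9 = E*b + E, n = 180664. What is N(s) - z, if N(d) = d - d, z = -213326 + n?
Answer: 32662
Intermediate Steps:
z = -32662 (z = -213326 + 180664 = -32662)
x(E, b) = -9*E - 9*E*b (x(E, b) = -9*(E*b + E) = -9*(E + E*b) = -9*E - 9*E*b)
s = 10116 (s = -3*(-9*5*(1 + 5) - 11)*12 = -3*(-9*5*6 - 11)*12 = -3*(-270 - 11)*12 = -(-843)*12 = -3*(-3372) = 10116)
N(d) = 0
N(s) - z = 0 - 1*(-32662) = 0 + 32662 = 32662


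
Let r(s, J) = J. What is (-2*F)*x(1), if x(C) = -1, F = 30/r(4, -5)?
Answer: -12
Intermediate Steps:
F = -6 (F = 30/(-5) = 30*(-1/5) = -6)
(-2*F)*x(1) = -2*(-6)*(-1) = 12*(-1) = -12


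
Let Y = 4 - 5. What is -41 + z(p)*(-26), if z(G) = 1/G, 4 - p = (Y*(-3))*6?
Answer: -274/7 ≈ -39.143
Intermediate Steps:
Y = -1
p = -14 (p = 4 - (-1*(-3))*6 = 4 - 3*6 = 4 - 1*18 = 4 - 18 = -14)
z(G) = 1/G
-41 + z(p)*(-26) = -41 - 26/(-14) = -41 - 1/14*(-26) = -41 + 13/7 = -274/7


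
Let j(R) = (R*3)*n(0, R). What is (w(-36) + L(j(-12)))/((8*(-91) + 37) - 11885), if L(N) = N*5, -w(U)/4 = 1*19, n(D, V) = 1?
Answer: 8/393 ≈ 0.020356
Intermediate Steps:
w(U) = -76 (w(U) = -4*19 = -76)
j(R) = 3*R (j(R) = (R*3)*1 = (3*R)*1 = 3*R)
L(N) = 5*N
(w(-36) + L(j(-12)))/((8*(-91) + 37) - 11885) = (-76 + 5*(3*(-12)))/((8*(-91) + 37) - 11885) = (-76 + 5*(-36))/((-728 + 37) - 11885) = (-76 - 180)/(-691 - 11885) = -256/(-12576) = -256*(-1/12576) = 8/393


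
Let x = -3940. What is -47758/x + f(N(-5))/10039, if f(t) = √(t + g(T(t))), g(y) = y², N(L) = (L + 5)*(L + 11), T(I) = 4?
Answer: 239729161/19776830 ≈ 12.122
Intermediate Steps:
N(L) = (5 + L)*(11 + L)
f(t) = √(16 + t) (f(t) = √(t + 4²) = √(t + 16) = √(16 + t))
-47758/x + f(N(-5))/10039 = -47758/(-3940) + √(16 + (55 + (-5)² + 16*(-5)))/10039 = -47758*(-1/3940) + √(16 + (55 + 25 - 80))*(1/10039) = 23879/1970 + √(16 + 0)*(1/10039) = 23879/1970 + √16*(1/10039) = 23879/1970 + 4*(1/10039) = 23879/1970 + 4/10039 = 239729161/19776830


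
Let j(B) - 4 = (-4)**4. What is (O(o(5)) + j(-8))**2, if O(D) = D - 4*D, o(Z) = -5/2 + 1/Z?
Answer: 7123561/100 ≈ 71236.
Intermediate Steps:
o(Z) = -5/2 + 1/Z (o(Z) = -5*1/2 + 1/Z = -5/2 + 1/Z)
O(D) = -3*D
j(B) = 260 (j(B) = 4 + (-4)**4 = 4 + 256 = 260)
(O(o(5)) + j(-8))**2 = (-3*(-5/2 + 1/5) + 260)**2 = (-3*(-23/10) + 260)**2 = (69/10 + 260)**2 = (2669/10)**2 = 7123561/100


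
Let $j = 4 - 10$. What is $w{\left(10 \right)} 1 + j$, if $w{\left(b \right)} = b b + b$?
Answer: $104$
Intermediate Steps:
$w{\left(b \right)} = b + b^{2}$ ($w{\left(b \right)} = b^{2} + b = b + b^{2}$)
$j = -6$ ($j = 4 - 10 = -6$)
$w{\left(10 \right)} 1 + j = 10 \left(1 + 10\right) 1 - 6 = 10 \cdot 11 \cdot 1 - 6 = 110 \cdot 1 - 6 = 110 - 6 = 104$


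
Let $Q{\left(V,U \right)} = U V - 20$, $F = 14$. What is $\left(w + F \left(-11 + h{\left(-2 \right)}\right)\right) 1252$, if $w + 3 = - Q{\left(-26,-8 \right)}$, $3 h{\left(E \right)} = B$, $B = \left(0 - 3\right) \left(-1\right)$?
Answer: $-414412$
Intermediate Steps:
$B = 3$ ($B = \left(-3\right) \left(-1\right) = 3$)
$Q{\left(V,U \right)} = -20 + U V$
$h{\left(E \right)} = 1$ ($h{\left(E \right)} = \frac{1}{3} \cdot 3 = 1$)
$w = -191$ ($w = -3 - \left(-20 - -208\right) = -3 - \left(-20 + 208\right) = -3 - 188 = -191$)
$\left(w + F \left(-11 + h{\left(-2 \right)}\right)\right) 1252 = \left(-191 + 14 \left(-11 + 1\right)\right) 1252 = \left(-191 + 14 \left(-10\right)\right) 1252 = \left(-191 - 140\right) 1252 = \left(-331\right) 1252 = -414412$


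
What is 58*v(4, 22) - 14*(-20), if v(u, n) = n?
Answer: 1556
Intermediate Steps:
58*v(4, 22) - 14*(-20) = 58*22 - 14*(-20) = 1276 + 280 = 1556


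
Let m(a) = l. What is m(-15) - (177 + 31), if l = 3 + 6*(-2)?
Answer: -217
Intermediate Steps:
l = -9 (l = 3 - 12 = -9)
m(a) = -9
m(-15) - (177 + 31) = -9 - (177 + 31) = -9 - 1*208 = -9 - 208 = -217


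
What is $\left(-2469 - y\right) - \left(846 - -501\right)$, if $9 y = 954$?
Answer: $-3922$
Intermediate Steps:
$y = 106$ ($y = \frac{1}{9} \cdot 954 = 106$)
$\left(-2469 - y\right) - \left(846 - -501\right) = \left(-2469 - 106\right) - \left(846 - -501\right) = \left(-2469 - 106\right) - \left(846 + 501\right) = -2575 - 1347 = -3922$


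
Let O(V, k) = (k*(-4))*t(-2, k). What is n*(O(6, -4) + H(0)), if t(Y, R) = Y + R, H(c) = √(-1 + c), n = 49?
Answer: -4704 + 49*I ≈ -4704.0 + 49.0*I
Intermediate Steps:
t(Y, R) = R + Y
O(V, k) = -4*k*(-2 + k) (O(V, k) = (k*(-4))*(k - 2) = (-4*k)*(-2 + k) = -4*k*(-2 + k))
n*(O(6, -4) + H(0)) = 49*(4*(-4)*(2 - 1*(-4)) + √(-1 + 0)) = 49*(4*(-4)*(2 + 4) + √(-1)) = 49*(4*(-4)*6 + I) = 49*(-96 + I) = -4704 + 49*I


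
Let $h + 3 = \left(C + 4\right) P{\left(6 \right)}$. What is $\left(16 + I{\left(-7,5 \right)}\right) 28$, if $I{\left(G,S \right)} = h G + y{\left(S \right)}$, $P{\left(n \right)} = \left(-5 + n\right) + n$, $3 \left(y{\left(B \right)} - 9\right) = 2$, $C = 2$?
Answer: $- \frac{20776}{3} \approx -6925.3$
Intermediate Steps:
$y{\left(B \right)} = \frac{29}{3}$ ($y{\left(B \right)} = 9 + \frac{1}{3} \cdot 2 = 9 + \frac{2}{3} = \frac{29}{3}$)
$P{\left(n \right)} = -5 + 2 n$
$h = 39$ ($h = -3 + \left(2 + 4\right) \left(-5 + 2 \cdot 6\right) = -3 + 6 \left(-5 + 12\right) = -3 + 6 \cdot 7 = -3 + 42 = 39$)
$I{\left(G,S \right)} = \frac{29}{3} + 39 G$ ($I{\left(G,S \right)} = 39 G + \frac{29}{3} = \frac{29}{3} + 39 G$)
$\left(16 + I{\left(-7,5 \right)}\right) 28 = \left(16 + \left(\frac{29}{3} + 39 \left(-7\right)\right)\right) 28 = \left(16 + \left(\frac{29}{3} - 273\right)\right) 28 = \left(16 - \frac{790}{3}\right) 28 = \left(- \frac{742}{3}\right) 28 = - \frac{20776}{3}$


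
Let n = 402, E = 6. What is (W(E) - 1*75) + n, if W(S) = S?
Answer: 333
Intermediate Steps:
(W(E) - 1*75) + n = (6 - 1*75) + 402 = (6 - 75) + 402 = -69 + 402 = 333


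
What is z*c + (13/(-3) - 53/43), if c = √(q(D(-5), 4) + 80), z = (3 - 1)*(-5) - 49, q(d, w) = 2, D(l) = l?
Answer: -718/129 - 59*√82 ≈ -539.83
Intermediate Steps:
z = -59 (z = 2*(-5) - 49 = -10 - 49 = -59)
c = √82 (c = √(2 + 80) = √82 ≈ 9.0554)
z*c + (13/(-3) - 53/43) = -59*√82 + (13/(-3) - 53/43) = -59*√82 + (13*(-⅓) - 53*1/43) = -59*√82 + (-13/3 - 53/43) = -59*√82 - 718/129 = -718/129 - 59*√82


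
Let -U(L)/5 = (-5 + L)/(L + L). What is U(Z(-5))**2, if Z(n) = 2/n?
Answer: 18225/16 ≈ 1139.1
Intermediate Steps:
U(L) = -5*(-5 + L)/(2*L) (U(L) = -5*(-5 + L)/(L + L) = -5*(-5 + L)/(2*L))
U(Z(-5))**2 = (5*(5 - 2/(-5))/(2*((2/(-5)))))**2 = (5*(5 - 2*(-1)/5)/(2*((2*(-1/5)))))**2 = (5*(5 - 1*(-2/5))/(2*(-2/5)))**2 = ((5/2)*(-5/2)*(5 + 2/5))**2 = ((5/2)*(-5/2)*(27/5))**2 = (-135/4)**2 = 18225/16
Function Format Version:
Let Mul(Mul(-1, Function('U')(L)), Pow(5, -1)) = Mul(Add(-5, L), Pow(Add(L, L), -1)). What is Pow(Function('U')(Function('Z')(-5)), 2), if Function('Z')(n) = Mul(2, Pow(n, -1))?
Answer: Rational(18225, 16) ≈ 1139.1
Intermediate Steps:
Function('U')(L) = Mul(Rational(-5, 2), Pow(L, -1), Add(-5, L)) (Function('U')(L) = Mul(-5, Mul(Add(-5, L), Pow(Add(L, L), -1))) = Mul(-5, Mul(Add(-5, L), Pow(Mul(2, L), -1))) = Mul(-5, Mul(Add(-5, L), Mul(Rational(1, 2), Pow(L, -1)))) = Mul(-5, Mul(Rational(1, 2), Pow(L, -1), Add(-5, L))) = Mul(Rational(-5, 2), Pow(L, -1), Add(-5, L)))
Pow(Function('U')(Function('Z')(-5)), 2) = Pow(Mul(Rational(5, 2), Pow(Mul(2, Pow(-5, -1)), -1), Add(5, Mul(-1, Mul(2, Pow(-5, -1))))), 2) = Pow(Mul(Rational(5, 2), Pow(Mul(2, Rational(-1, 5)), -1), Add(5, Mul(-1, Mul(2, Rational(-1, 5))))), 2) = Pow(Mul(Rational(5, 2), Pow(Rational(-2, 5), -1), Add(5, Mul(-1, Rational(-2, 5)))), 2) = Pow(Mul(Rational(5, 2), Rational(-5, 2), Add(5, Rational(2, 5))), 2) = Pow(Mul(Rational(5, 2), Rational(-5, 2), Rational(27, 5)), 2) = Pow(Rational(-135, 4), 2) = Rational(18225, 16)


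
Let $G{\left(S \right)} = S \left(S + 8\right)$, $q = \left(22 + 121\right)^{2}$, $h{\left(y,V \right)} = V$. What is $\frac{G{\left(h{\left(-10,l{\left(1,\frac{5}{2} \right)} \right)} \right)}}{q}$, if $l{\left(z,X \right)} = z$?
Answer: $\frac{9}{20449} \approx 0.00044012$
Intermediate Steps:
$q = 20449$ ($q = 143^{2} = 20449$)
$G{\left(S \right)} = S \left(8 + S\right)$
$\frac{G{\left(h{\left(-10,l{\left(1,\frac{5}{2} \right)} \right)} \right)}}{q} = \frac{1 \left(8 + 1\right)}{20449} = 1 \cdot 9 \cdot \frac{1}{20449} = 9 \cdot \frac{1}{20449} = \frac{9}{20449}$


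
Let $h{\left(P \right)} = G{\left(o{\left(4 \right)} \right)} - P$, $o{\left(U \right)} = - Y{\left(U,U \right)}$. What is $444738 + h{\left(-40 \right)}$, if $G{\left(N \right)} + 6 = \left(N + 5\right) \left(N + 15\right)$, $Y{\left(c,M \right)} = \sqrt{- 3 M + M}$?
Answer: $444839 - 40 i \sqrt{2} \approx 4.4484 \cdot 10^{5} - 56.569 i$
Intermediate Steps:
$Y{\left(c,M \right)} = \sqrt{2} \sqrt{- M}$ ($Y{\left(c,M \right)} = \sqrt{- 2 M} = \sqrt{2} \sqrt{- M}$)
$o{\left(U \right)} = - \sqrt{2} \sqrt{- U}$
$G{\left(N \right)} = -6 + \left(5 + N\right) \left(15 + N\right)$ ($G{\left(N \right)} = -6 + \left(N + 5\right) \left(N + 15\right) = -6 + \left(5 + N\right) \left(15 + N\right)$)
$h{\left(P \right)} = 61 - P - 40 i \sqrt{2}$ ($h{\left(P \right)} = \left(69 + \left(- \sqrt{2} \sqrt{\left(-1\right) 4}\right)^{2} + 20 \left(- \sqrt{2} \sqrt{\left(-1\right) 4}\right)\right) - P = \left(69 + \left(- \sqrt{2} \sqrt{-4}\right)^{2} + 20 \left(- \sqrt{2} \sqrt{-4}\right)\right) - P = \left(69 + \left(- \sqrt{2} \cdot 2 i\right)^{2} + 20 \left(- \sqrt{2} \cdot 2 i\right)\right) - P = \left(69 + \left(- 2 i \sqrt{2}\right)^{2} + 20 \left(- 2 i \sqrt{2}\right)\right) - P = \left(69 - 8 - 40 i \sqrt{2}\right) - P = \left(61 - 40 i \sqrt{2}\right) - P = 61 - P - 40 i \sqrt{2}$)
$444738 + h{\left(-40 \right)} = 444738 - \left(-101 + 40 i \sqrt{2}\right) = 444738 + \left(61 + 40 - 40 i \sqrt{2}\right) = 444738 + \left(101 - 40 i \sqrt{2}\right) = 444839 - 40 i \sqrt{2}$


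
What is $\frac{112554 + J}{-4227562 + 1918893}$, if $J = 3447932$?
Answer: $- \frac{3560486}{2308669} \approx -1.5422$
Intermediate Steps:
$\frac{112554 + J}{-4227562 + 1918893} = \frac{112554 + 3447932}{-4227562 + 1918893} = \frac{3560486}{-2308669} = 3560486 \left(- \frac{1}{2308669}\right) = - \frac{3560486}{2308669}$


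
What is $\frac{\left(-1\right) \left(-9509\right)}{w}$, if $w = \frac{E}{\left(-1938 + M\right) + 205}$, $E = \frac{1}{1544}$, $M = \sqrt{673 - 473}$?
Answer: $-25443725768 + 146818960 \sqrt{2} \approx -2.5236 \cdot 10^{10}$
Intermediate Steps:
$M = 10 \sqrt{2}$ ($M = \sqrt{200} = 10 \sqrt{2} \approx 14.142$)
$E = \frac{1}{1544} \approx 0.00064767$
$w = \frac{1}{1544 \left(-1733 + 10 \sqrt{2}\right)}$ ($w = \frac{1}{1544 \left(\left(-1938 + 10 \sqrt{2}\right) + 205\right)} = \frac{1}{1544 \left(-1733 + 10 \sqrt{2}\right)} \approx -3.768 \cdot 10^{-7}$)
$\frac{\left(-1\right) \left(-9509\right)}{w} = \frac{\left(-1\right) \left(-9509\right)}{- \frac{1733}{4636769416} - \frac{5 \sqrt{2}}{2318384708}} = \frac{9509}{- \frac{1733}{4636769416} - \frac{5 \sqrt{2}}{2318384708}}$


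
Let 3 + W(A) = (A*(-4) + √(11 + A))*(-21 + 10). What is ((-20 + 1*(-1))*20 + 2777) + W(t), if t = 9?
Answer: 2750 - 22*√5 ≈ 2700.8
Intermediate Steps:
W(A) = -3 - 11*√(11 + A) + 44*A (W(A) = -3 + (A*(-4) + √(11 + A))*(-21 + 10) = -3 + (-4*A + √(11 + A))*(-11) = -3 + (√(11 + A) - 4*A)*(-11) = -3 + (-11*√(11 + A) + 44*A) = -3 - 11*√(11 + A) + 44*A)
((-20 + 1*(-1))*20 + 2777) + W(t) = ((-20 + 1*(-1))*20 + 2777) + (-3 - 11*√(11 + 9) + 44*9) = ((-20 - 1)*20 + 2777) + (-3 - 22*√5 + 396) = (-21*20 + 2777) + (-3 - 22*√5 + 396) = (-420 + 2777) + (-3 - 22*√5 + 396) = 2357 + (393 - 22*√5) = 2750 - 22*√5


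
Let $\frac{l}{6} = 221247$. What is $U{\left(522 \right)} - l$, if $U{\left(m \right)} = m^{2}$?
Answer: $-1054998$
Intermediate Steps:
$l = 1327482$ ($l = 6 \cdot 221247 = 1327482$)
$U{\left(522 \right)} - l = 522^{2} - 1327482 = 272484 - 1327482 = -1054998$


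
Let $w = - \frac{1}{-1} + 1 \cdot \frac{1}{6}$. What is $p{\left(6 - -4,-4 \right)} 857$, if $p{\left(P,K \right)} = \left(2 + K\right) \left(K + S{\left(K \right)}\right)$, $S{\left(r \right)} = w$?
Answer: $\frac{14569}{3} \approx 4856.3$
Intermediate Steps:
$w = \frac{7}{6}$ ($w = \left(-1\right) \left(-1\right) + 1 \cdot \frac{1}{6} = 1 + \frac{1}{6} = \frac{7}{6} \approx 1.1667$)
$S{\left(r \right)} = \frac{7}{6}$
$p{\left(P,K \right)} = \left(2 + K\right) \left(\frac{7}{6} + K\right)$ ($p{\left(P,K \right)} = \left(2 + K\right) \left(K + \frac{7}{6}\right) = \left(2 + K\right) \left(\frac{7}{6} + K\right)$)
$p{\left(6 - -4,-4 \right)} 857 = \left(\frac{7}{3} + \left(-4\right)^{2} + \frac{19}{6} \left(-4\right)\right) 857 = \left(\frac{7}{3} + 16 - \frac{38}{3}\right) 857 = \frac{17}{3} \cdot 857 = \frac{14569}{3}$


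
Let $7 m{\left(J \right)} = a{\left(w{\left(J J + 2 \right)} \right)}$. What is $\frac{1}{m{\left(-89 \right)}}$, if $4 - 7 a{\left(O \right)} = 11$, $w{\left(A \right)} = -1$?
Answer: $-7$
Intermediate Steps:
$a{\left(O \right)} = -1$ ($a{\left(O \right)} = \frac{4}{7} - \frac{11}{7} = -1$)
$m{\left(J \right)} = - \frac{1}{7}$ ($m{\left(J \right)} = \frac{1}{7} \left(-1\right) = - \frac{1}{7}$)
$\frac{1}{m{\left(-89 \right)}} = \frac{1}{- \frac{1}{7}} = -7$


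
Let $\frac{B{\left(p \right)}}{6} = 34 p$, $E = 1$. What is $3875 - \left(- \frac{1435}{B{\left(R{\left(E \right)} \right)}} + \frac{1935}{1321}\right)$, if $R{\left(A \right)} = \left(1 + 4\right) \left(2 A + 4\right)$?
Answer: $\frac{6263513687}{1616904} \approx 3873.8$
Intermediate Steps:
$R{\left(A \right)} = 20 + 10 A$ ($R{\left(A \right)} = 5 \left(4 + 2 A\right) = 20 + 10 A$)
$B{\left(p \right)} = 204 p$ ($B{\left(p \right)} = 6 \cdot 34 p = 204 p$)
$3875 - \left(- \frac{1435}{B{\left(R{\left(E \right)} \right)}} + \frac{1935}{1321}\right) = 3875 - \left(- \frac{1435}{204 \left(20 + 10 \cdot 1\right)} + \frac{1935}{1321}\right) = 3875 - \left(- \frac{1435}{204 \left(20 + 10\right)} + 1935 \cdot \frac{1}{1321}\right) = 3875 - \left(- \frac{1435}{204 \cdot 30} + \frac{1935}{1321}\right) = 3875 - \left(- \frac{1435}{6120} + \frac{1935}{1321}\right) = 3875 - \left(\left(-1435\right) \frac{1}{6120} + \frac{1935}{1321}\right) = 3875 - \left(- \frac{287}{1224} + \frac{1935}{1321}\right) = 3875 - \frac{1989313}{1616904} = \frac{6263513687}{1616904}$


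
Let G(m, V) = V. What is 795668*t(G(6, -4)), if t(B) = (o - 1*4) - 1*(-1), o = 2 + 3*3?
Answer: 6365344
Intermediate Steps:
o = 11 (o = 2 + 9 = 11)
t(B) = 8 (t(B) = (11 - 1*4) - 1*(-1) = (11 - 4) + 1 = 7 + 1 = 8)
795668*t(G(6, -4)) = 795668*8 = 6365344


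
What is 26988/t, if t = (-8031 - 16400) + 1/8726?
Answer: -78499096/71061635 ≈ -1.1047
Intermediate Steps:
t = -213184905/8726 (t = -24431 + 1/8726 = -213184905/8726 ≈ -24431.)
26988/t = 26988/(-213184905/8726) = 26988*(-8726/213184905) = -78499096/71061635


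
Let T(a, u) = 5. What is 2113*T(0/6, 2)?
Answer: 10565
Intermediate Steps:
2113*T(0/6, 2) = 2113*5 = 10565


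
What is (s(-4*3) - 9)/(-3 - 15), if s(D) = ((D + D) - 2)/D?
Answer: 41/108 ≈ 0.37963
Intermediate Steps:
s(D) = (-2 + 2*D)/D (s(D) = (2*D - 2)/D = (-2 + 2*D)/D)
(s(-4*3) - 9)/(-3 - 15) = ((2 - 2/((-4*3))) - 9)/(-3 - 15) = ((2 - 2/(-12)) - 9)/(-18) = -((2 - 2*(-1/12)) - 9)/18 = -((2 + ⅙) - 9)/18 = -(13/6 - 9)/18 = -1/18*(-41/6) = 41/108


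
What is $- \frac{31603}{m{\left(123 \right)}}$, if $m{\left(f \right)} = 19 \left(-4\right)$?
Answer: $\frac{31603}{76} \approx 415.83$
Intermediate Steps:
$m{\left(f \right)} = -76$
$- \frac{31603}{m{\left(123 \right)}} = - \frac{31603}{-76} = \left(-31603\right) \left(- \frac{1}{76}\right) = \frac{31603}{76}$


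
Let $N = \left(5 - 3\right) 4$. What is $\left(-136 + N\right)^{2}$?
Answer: $16384$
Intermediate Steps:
$N = 8$ ($N = 2 \cdot 4 = 8$)
$\left(-136 + N\right)^{2} = \left(-136 + 8\right)^{2} = \left(-128\right)^{2} = 16384$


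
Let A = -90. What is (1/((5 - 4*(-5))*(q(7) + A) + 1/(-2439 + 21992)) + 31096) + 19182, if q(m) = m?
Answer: 2039902828219/40572474 ≈ 50278.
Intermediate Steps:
(1/((5 - 4*(-5))*(q(7) + A) + 1/(-2439 + 21992)) + 31096) + 19182 = (1/((5 - 4*(-5))*(7 - 90) + 1/(-2439 + 21992)) + 31096) + 19182 = (1/((5 + 20)*(-83) + 1/19553) + 31096) + 19182 = (1/(25*(-83) + 1/19553) + 31096) + 19182 = (1/(-2075 + 1/19553) + 31096) + 19182 = (1/(-40572474/19553) + 31096) + 19182 = (-19553/40572474 + 31096) + 19182 = 1261641631951/40572474 + 19182 = 2039902828219/40572474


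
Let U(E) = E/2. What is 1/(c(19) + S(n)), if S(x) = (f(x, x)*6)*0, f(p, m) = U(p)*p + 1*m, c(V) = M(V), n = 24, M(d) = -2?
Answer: -1/2 ≈ -0.50000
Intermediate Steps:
c(V) = -2
U(E) = E/2 (U(E) = E*(1/2) = E/2)
f(p, m) = m + p**2/2 (f(p, m) = (p/2)*p + 1*m = p**2/2 + m = m + p**2/2)
S(x) = 0 (S(x) = ((x + x**2/2)*6)*0 = (3*x**2 + 6*x)*0 = 0)
1/(c(19) + S(n)) = 1/(-2 + 0) = 1/(-2) = -1/2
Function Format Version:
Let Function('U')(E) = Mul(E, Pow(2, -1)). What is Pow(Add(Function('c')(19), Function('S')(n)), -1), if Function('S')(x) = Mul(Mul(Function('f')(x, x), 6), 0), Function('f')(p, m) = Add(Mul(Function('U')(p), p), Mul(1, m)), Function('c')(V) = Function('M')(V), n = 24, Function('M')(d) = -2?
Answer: Rational(-1, 2) ≈ -0.50000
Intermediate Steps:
Function('c')(V) = -2
Function('U')(E) = Mul(Rational(1, 2), E) (Function('U')(E) = Mul(E, Rational(1, 2)) = Mul(Rational(1, 2), E))
Function('f')(p, m) = Add(m, Mul(Rational(1, 2), Pow(p, 2))) (Function('f')(p, m) = Add(Mul(Mul(Rational(1, 2), p), p), Mul(1, m)) = Add(Mul(Rational(1, 2), Pow(p, 2)), m) = Add(m, Mul(Rational(1, 2), Pow(p, 2))))
Function('S')(x) = 0 (Function('S')(x) = Mul(Mul(Add(x, Mul(Rational(1, 2), Pow(x, 2))), 6), 0) = Mul(Add(Mul(3, Pow(x, 2)), Mul(6, x)), 0) = 0)
Pow(Add(Function('c')(19), Function('S')(n)), -1) = Pow(Add(-2, 0), -1) = Pow(-2, -1) = Rational(-1, 2)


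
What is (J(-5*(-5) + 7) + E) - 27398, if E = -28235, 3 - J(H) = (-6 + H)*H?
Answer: -56462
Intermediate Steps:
J(H) = 3 - H*(-6 + H) (J(H) = 3 - (-6 + H)*H = 3 - H*(-6 + H))
(J(-5*(-5) + 7) + E) - 27398 = ((3 - (-5*(-5) + 7)² + 6*(-5*(-5) + 7)) - 28235) - 27398 = ((3 - (25 + 7)² + 6*(25 + 7)) - 28235) - 27398 = ((3 - 1*32² + 6*32) - 28235) - 27398 = ((3 - 1*1024 + 192) - 28235) - 27398 = ((3 - 1024 + 192) - 28235) - 27398 = (-829 - 28235) - 27398 = -29064 - 27398 = -56462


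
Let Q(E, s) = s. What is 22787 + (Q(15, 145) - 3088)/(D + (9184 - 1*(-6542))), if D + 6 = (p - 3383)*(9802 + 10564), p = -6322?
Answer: 500393177657/21959590 ≈ 22787.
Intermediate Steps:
D = -197652036 (D = -6 + (-6322 - 3383)*(9802 + 10564) = -6 - 9705*20366 = -6 - 197652030 = -197652036)
22787 + (Q(15, 145) - 3088)/(D + (9184 - 1*(-6542))) = 22787 + (145 - 3088)/(-197652036 + (9184 - 1*(-6542))) = 22787 - 2943/(-197652036 + (9184 + 6542)) = 22787 - 2943/(-197652036 + 15726) = 22787 - 2943/(-197636310) = 22787 - 2943*(-1/197636310) = 22787 + 327/21959590 = 500393177657/21959590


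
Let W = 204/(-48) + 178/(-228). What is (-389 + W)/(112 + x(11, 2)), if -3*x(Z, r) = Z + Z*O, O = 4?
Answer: -89839/21356 ≈ -4.2067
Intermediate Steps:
x(Z, r) = -5*Z/3 (x(Z, r) = -(Z + Z*4)/3 = -(Z + 4*Z)/3 = -5*Z/3)
W = -1147/228 (W = 204*(-1/48) + 178*(-1/228) = -17/4 - 89/114 = -1147/228 ≈ -5.0307)
(-389 + W)/(112 + x(11, 2)) = (-389 - 1147/228)/(112 - 5/3*11) = -89839/(228*(112 - 55/3)) = -89839/(228*281/3) = -89839/228*3/281 = -89839/21356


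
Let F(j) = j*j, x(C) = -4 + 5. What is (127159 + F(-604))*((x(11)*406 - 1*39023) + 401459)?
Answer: 178509192950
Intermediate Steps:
x(C) = 1
F(j) = j²
(127159 + F(-604))*((x(11)*406 - 1*39023) + 401459) = (127159 + (-604)²)*((1*406 - 1*39023) + 401459) = (127159 + 364816)*((406 - 39023) + 401459) = 491975*(-38617 + 401459) = 491975*362842 = 178509192950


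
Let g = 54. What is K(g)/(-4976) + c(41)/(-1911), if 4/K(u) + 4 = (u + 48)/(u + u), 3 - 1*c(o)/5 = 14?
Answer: 1898749/65375310 ≈ 0.029044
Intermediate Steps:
c(o) = -55 (c(o) = 15 - 5*14 = 15 - 70 = -55)
K(u) = 4/(-4 + (48 + u)/(2*u)) (K(u) = 4/(-4 + (u + 48)/(u + u)) = 4/(-4 + (48 + u)/((2*u))) = 4/(-4 + (48 + u)*(1/(2*u))) = 4/(-4 + (48 + u)/(2*u)))
K(g)/(-4976) + c(41)/(-1911) = -8*54/(-48 + 7*54)/(-4976) - 55/(-1911) = -8*54/(-48 + 378)*(-1/4976) - 55*(-1/1911) = -8*54/330*(-1/4976) + 55/1911 = -8*54*1/330*(-1/4976) + 55/1911 = -72/55*(-1/4976) + 55/1911 = 9/34210 + 55/1911 = 1898749/65375310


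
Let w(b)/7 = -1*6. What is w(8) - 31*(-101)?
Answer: 3089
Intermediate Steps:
w(b) = -42 (w(b) = 7*(-1*6) = 7*(-6) = -42)
w(8) - 31*(-101) = -42 - 31*(-101) = -42 + 3131 = 3089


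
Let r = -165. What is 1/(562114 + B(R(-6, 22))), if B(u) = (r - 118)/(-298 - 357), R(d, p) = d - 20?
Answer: 655/368184953 ≈ 1.7790e-6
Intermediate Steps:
R(d, p) = -20 + d
B(u) = 283/655 (B(u) = (-165 - 118)/(-298 - 357) = -283/(-655) = -283*(-1/655) = 283/655)
1/(562114 + B(R(-6, 22))) = 1/(562114 + 283/655) = 1/(368184953/655) = 655/368184953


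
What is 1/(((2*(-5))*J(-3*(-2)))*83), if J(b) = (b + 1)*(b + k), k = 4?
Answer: -1/58100 ≈ -1.7212e-5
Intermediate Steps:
J(b) = (1 + b)*(4 + b) (J(b) = (b + 1)*(b + 4) = (1 + b)*(4 + b))
1/(((2*(-5))*J(-3*(-2)))*83) = 1/(((2*(-5))*(4 + (-3*(-2))² + 5*(-3*(-2))))*83) = 1/(-10*(4 + 6² + 5*6)*83) = 1/(-10*(4 + 36 + 30)*83) = 1/(-10*70*83) = 1/(-700*83) = 1/(-58100) = -1/58100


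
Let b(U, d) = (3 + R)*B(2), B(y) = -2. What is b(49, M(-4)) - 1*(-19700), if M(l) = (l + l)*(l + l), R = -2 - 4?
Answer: 19706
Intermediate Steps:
R = -6
M(l) = 4*l**2 (M(l) = (2*l)*(2*l) = 4*l**2)
b(U, d) = 6 (b(U, d) = (3 - 6)*(-2) = -3*(-2) = 6)
b(49, M(-4)) - 1*(-19700) = 6 - 1*(-19700) = 6 + 19700 = 19706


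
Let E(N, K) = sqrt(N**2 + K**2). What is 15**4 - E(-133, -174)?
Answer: 50625 - sqrt(47965) ≈ 50406.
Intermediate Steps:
E(N, K) = sqrt(K**2 + N**2)
15**4 - E(-133, -174) = 15**4 - sqrt((-174)**2 + (-133)**2) = 50625 - sqrt(30276 + 17689) = 50625 - sqrt(47965)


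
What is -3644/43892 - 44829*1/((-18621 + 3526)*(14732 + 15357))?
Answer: -413278328888/4983864781715 ≈ -0.082923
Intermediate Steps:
-3644/43892 - 44829*1/((-18621 + 3526)*(14732 + 15357)) = -3644*1/43892 - 44829/(30089*(-15095)) = -911/10973 - 44829/(-454193455) = -911/10973 - 44829*(-1/454193455) = -911/10973 + 44829/454193455 = -413278328888/4983864781715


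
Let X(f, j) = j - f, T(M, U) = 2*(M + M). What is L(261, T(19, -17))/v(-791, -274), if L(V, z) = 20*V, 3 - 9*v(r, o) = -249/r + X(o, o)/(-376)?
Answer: 1032255/59 ≈ 17496.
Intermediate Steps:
T(M, U) = 4*M (T(M, U) = 2*(2*M) = 4*M)
v(r, o) = 1/3 + 83/(3*r) (v(r, o) = 1/3 - (-249/r + (o - o)/(-376))/9 = 1/3 - (-249/r + 0*(-1/376))/9 = 1/3 - (-249/r + 0)/9 = 1/3 - (-83)/(3*r) = 1/3 + 83/(3*r))
L(261, T(19, -17))/v(-791, -274) = (20*261)/(((1/3)*(83 - 791)/(-791))) = 5220/(((1/3)*(-1/791)*(-708))) = 5220/(236/791) = 5220*(791/236) = 1032255/59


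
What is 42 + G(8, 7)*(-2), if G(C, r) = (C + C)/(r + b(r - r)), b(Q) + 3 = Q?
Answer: 34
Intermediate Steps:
b(Q) = -3 + Q
G(C, r) = 2*C/(-3 + r) (G(C, r) = (C + C)/(r + (-3 + (r - r))) = (2*C)/(r + (-3 + 0)) = (2*C)/(r - 3) = (2*C)/(-3 + r) = 2*C/(-3 + r))
42 + G(8, 7)*(-2) = 42 + (2*8/(-3 + 7))*(-2) = 42 + (2*8/4)*(-2) = 42 + (2*8*(1/4))*(-2) = 42 + 4*(-2) = 42 - 8 = 34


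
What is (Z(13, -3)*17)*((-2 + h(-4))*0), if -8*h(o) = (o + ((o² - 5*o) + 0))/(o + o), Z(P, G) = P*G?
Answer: 0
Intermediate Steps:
Z(P, G) = G*P
h(o) = -(o² - 4*o)/(16*o) (h(o) = -(o + ((o² - 5*o) + 0))/(8*(o + o)) = -(o + (o² - 5*o))/(8*(2*o)) = -(o² - 4*o)*1/(2*o)/8 = -(o² - 4*o)/(16*o))
(Z(13, -3)*17)*((-2 + h(-4))*0) = (-3*13*17)*((-2 + (¼ - 1/16*(-4)))*0) = (-39*17)*((-2 + (¼ + ¼))*0) = -663*(-2 + ½)*0 = -(-1989)*0/2 = -663*0 = 0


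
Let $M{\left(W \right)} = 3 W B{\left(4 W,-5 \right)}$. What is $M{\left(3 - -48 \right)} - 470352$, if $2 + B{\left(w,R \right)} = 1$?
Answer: $-470505$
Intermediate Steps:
$B{\left(w,R \right)} = -1$ ($B{\left(w,R \right)} = -2 + 1 = -1$)
$M{\left(W \right)} = - 3 W$ ($M{\left(W \right)} = 3 W \left(-1\right) = - 3 W$)
$M{\left(3 - -48 \right)} - 470352 = - 3 \left(3 - -48\right) - 470352 = - 3 \left(3 + 48\right) - 470352 = \left(-3\right) 51 - 470352 = -153 - 470352 = -470505$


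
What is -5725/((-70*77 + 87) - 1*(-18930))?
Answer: -5725/13627 ≈ -0.42012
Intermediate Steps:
-5725/((-70*77 + 87) - 1*(-18930)) = -5725/((-5390 + 87) + 18930) = -5725/(-5303 + 18930) = -5725/13627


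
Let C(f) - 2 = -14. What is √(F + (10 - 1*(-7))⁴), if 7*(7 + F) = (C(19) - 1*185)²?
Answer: √4363849/7 ≈ 298.43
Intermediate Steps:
C(f) = -12 (C(f) = 2 - 14 = -12)
F = 38760/7 (F = -7 + (-12 - 1*185)²/7 = -7 + (-12 - 185)²/7 = -7 + (⅐)*(-197)² = -7 + (⅐)*38809 = -7 + 38809/7 = 38760/7 ≈ 5537.1)
√(F + (10 - 1*(-7))⁴) = √(38760/7 + (10 - 1*(-7))⁴) = √(38760/7 + (10 + 7)⁴) = √(38760/7 + 17⁴) = √(38760/7 + 83521) = √(623407/7) = √4363849/7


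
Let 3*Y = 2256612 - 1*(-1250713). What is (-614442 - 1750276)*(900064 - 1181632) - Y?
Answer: 1997483246147/3 ≈ 6.6583e+11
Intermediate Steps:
Y = 3507325/3 (Y = (2256612 - 1*(-1250713))/3 = (2256612 + 1250713)/3 = (⅓)*3507325 = 3507325/3 ≈ 1.1691e+6)
(-614442 - 1750276)*(900064 - 1181632) - Y = (-614442 - 1750276)*(900064 - 1181632) - 1*3507325/3 = -2364718*(-281568) - 3507325/3 = 665828917824 - 3507325/3 = 1997483246147/3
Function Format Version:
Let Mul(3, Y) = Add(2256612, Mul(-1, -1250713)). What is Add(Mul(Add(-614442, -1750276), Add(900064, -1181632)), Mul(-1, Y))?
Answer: Rational(1997483246147, 3) ≈ 6.6583e+11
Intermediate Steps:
Y = Rational(3507325, 3) (Y = Mul(Rational(1, 3), Add(2256612, Mul(-1, -1250713))) = Mul(Rational(1, 3), Add(2256612, 1250713)) = Mul(Rational(1, 3), 3507325) = Rational(3507325, 3) ≈ 1.1691e+6)
Add(Mul(Add(-614442, -1750276), Add(900064, -1181632)), Mul(-1, Y)) = Add(Mul(Add(-614442, -1750276), Add(900064, -1181632)), Mul(-1, Rational(3507325, 3))) = Add(Mul(-2364718, -281568), Rational(-3507325, 3)) = Add(665828917824, Rational(-3507325, 3)) = Rational(1997483246147, 3)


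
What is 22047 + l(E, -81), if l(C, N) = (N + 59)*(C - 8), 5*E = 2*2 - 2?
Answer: 111071/5 ≈ 22214.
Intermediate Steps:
E = ⅖ (E = (2*2 - 2)/5 = (4 - 2)/5 = (⅕)*2 = ⅖ ≈ 0.40000)
l(C, N) = (-8 + C)*(59 + N) (l(C, N) = (59 + N)*(-8 + C) = (-8 + C)*(59 + N))
22047 + l(E, -81) = 22047 + (-472 - 8*(-81) + 59*(⅖) + (⅖)*(-81)) = 22047 + (-472 + 648 + 118/5 - 162/5) = 22047 + 836/5 = 111071/5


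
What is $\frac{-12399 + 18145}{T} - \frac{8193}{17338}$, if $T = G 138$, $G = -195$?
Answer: $- \frac{12311453}{17944830} \approx -0.68607$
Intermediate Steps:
$T = -26910$ ($T = \left(-195\right) 138 = -26910$)
$\frac{-12399 + 18145}{T} - \frac{8193}{17338} = \frac{-12399 + 18145}{-26910} - \frac{8193}{17338} = 5746 \left(- \frac{1}{26910}\right) - \frac{8193}{17338} = - \frac{221}{1035} - \frac{8193}{17338} = - \frac{12311453}{17944830}$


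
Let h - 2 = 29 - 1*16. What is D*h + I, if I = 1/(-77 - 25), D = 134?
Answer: 205019/102 ≈ 2010.0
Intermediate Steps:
h = 15 (h = 2 + (29 - 1*16) = 2 + (29 - 16) = 2 + 13 = 15)
I = -1/102 (I = 1/(-102) = -1/102 ≈ -0.0098039)
D*h + I = 134*15 - 1/102 = 2010 - 1/102 = 205019/102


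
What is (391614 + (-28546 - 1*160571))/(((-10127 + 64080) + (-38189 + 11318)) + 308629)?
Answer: 202497/335711 ≈ 0.60319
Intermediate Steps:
(391614 + (-28546 - 1*160571))/(((-10127 + 64080) + (-38189 + 11318)) + 308629) = (391614 + (-28546 - 160571))/((53953 - 26871) + 308629) = (391614 - 189117)/(27082 + 308629) = 202497/335711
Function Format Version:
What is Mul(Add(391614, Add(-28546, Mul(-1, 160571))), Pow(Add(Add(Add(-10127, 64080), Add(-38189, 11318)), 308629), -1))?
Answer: Rational(202497, 335711) ≈ 0.60319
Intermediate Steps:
Mul(Add(391614, Add(-28546, Mul(-1, 160571))), Pow(Add(Add(Add(-10127, 64080), Add(-38189, 11318)), 308629), -1)) = Mul(Add(391614, Add(-28546, -160571)), Pow(Add(Add(53953, -26871), 308629), -1)) = Mul(Add(391614, -189117), Pow(Add(27082, 308629), -1)) = Mul(202497, Pow(335711, -1)) = Mul(202497, Rational(1, 335711)) = Rational(202497, 335711)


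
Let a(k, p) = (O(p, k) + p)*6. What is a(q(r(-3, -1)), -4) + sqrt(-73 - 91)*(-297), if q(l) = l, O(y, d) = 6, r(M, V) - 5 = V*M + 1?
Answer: 12 - 594*I*sqrt(41) ≈ 12.0 - 3803.5*I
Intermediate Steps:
r(M, V) = 6 + M*V (r(M, V) = 5 + (V*M + 1) = 5 + (M*V + 1) = 5 + (1 + M*V) = 6 + M*V)
a(k, p) = 36 + 6*p (a(k, p) = (6 + p)*6 = 36 + 6*p)
a(q(r(-3, -1)), -4) + sqrt(-73 - 91)*(-297) = (36 + 6*(-4)) + sqrt(-73 - 91)*(-297) = (36 - 24) + sqrt(-164)*(-297) = 12 + (2*I*sqrt(41))*(-297) = 12 - 594*I*sqrt(41)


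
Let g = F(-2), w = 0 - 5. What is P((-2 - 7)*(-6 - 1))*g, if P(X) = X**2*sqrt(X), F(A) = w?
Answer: -59535*sqrt(7) ≈ -1.5751e+5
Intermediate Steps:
w = -5
F(A) = -5
g = -5
P(X) = X**(5/2)
P((-2 - 7)*(-6 - 1))*g = ((-2 - 7)*(-6 - 1))**(5/2)*(-5) = (-9*(-7))**(5/2)*(-5) = 63**(5/2)*(-5) = (11907*sqrt(7))*(-5) = -59535*sqrt(7)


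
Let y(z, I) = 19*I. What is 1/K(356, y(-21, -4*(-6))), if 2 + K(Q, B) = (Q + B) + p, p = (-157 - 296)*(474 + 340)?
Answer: -1/367932 ≈ -2.7179e-6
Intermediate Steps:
p = -368742 (p = -453*814 = -368742)
K(Q, B) = -368744 + B + Q (K(Q, B) = -2 + ((Q + B) - 368742) = -2 + ((B + Q) - 368742) = -2 + (-368742 + B + Q) = -368744 + B + Q)
1/K(356, y(-21, -4*(-6))) = 1/(-368744 + 19*(-4*(-6)) + 356) = 1/(-368744 + 19*24 + 356) = 1/(-368744 + 456 + 356) = 1/(-367932) = -1/367932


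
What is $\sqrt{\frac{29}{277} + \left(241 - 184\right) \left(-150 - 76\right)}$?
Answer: $\frac{i \sqrt{988414945}}{277} \approx 113.5 i$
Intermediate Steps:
$\sqrt{\frac{29}{277} + \left(241 - 184\right) \left(-150 - 76\right)} = \sqrt{29 \cdot \frac{1}{277} + 57 \left(-226\right)} = \sqrt{\frac{29}{277} - 12882} = \sqrt{- \frac{3568285}{277}} = \frac{i \sqrt{988414945}}{277}$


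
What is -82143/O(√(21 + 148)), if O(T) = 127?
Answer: -82143/127 ≈ -646.79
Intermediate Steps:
-82143/O(√(21 + 148)) = -82143/127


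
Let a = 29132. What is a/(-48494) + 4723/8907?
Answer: -15220781/215968029 ≈ -0.070477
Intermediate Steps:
a/(-48494) + 4723/8907 = 29132/(-48494) + 4723/8907 = 29132*(-1/48494) + 4723*(1/8907) = -14566/24247 + 4723/8907 = -15220781/215968029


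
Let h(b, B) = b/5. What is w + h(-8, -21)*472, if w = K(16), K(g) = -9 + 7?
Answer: -3786/5 ≈ -757.20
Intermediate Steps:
K(g) = -2
h(b, B) = b/5 (h(b, B) = b*(⅕) = b/5)
w = -2
w + h(-8, -21)*472 = -2 + ((⅕)*(-8))*472 = -2 - 8/5*472 = -2 - 3776/5 = -3786/5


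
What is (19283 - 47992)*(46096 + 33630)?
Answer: -2288853734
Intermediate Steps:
(19283 - 47992)*(46096 + 33630) = -28709*79726 = -2288853734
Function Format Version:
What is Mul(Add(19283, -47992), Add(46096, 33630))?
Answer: -2288853734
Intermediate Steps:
Mul(Add(19283, -47992), Add(46096, 33630)) = Mul(-28709, 79726) = -2288853734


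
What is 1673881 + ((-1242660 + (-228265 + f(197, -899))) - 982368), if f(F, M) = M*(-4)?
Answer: -775816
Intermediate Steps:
f(F, M) = -4*M
1673881 + ((-1242660 + (-228265 + f(197, -899))) - 982368) = 1673881 + ((-1242660 + (-228265 - 4*(-899))) - 982368) = 1673881 + ((-1242660 + (-228265 + 3596)) - 982368) = 1673881 + ((-1242660 - 224669) - 982368) = 1673881 + (-1467329 - 982368) = 1673881 - 2449697 = -775816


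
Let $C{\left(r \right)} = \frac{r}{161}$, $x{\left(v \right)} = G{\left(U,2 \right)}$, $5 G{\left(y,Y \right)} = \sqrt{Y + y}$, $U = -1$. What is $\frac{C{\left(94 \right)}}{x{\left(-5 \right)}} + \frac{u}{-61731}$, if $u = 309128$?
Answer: $- \frac{20756038}{9938691} \approx -2.0884$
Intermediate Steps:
$G{\left(y,Y \right)} = \frac{\sqrt{Y + y}}{5}$
$x{\left(v \right)} = \frac{1}{5}$ ($x{\left(v \right)} = \frac{\sqrt{2 - 1}}{5} = \frac{\sqrt{1}}{5} = \frac{1}{5} \cdot 1 = \frac{1}{5}$)
$C{\left(r \right)} = \frac{r}{161}$ ($C{\left(r \right)} = r \frac{1}{161} = \frac{r}{161}$)
$\frac{C{\left(94 \right)}}{x{\left(-5 \right)}} + \frac{u}{-61731} = \frac{1}{161} \cdot 94 \frac{1}{\frac{1}{5}} + \frac{309128}{-61731} = \frac{94}{161} \cdot 5 + 309128 \left(- \frac{1}{61731}\right) = \frac{470}{161} - \frac{309128}{61731} = - \frac{20756038}{9938691}$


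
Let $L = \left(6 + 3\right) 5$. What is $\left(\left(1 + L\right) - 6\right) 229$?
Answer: $9160$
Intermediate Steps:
$L = 45$ ($L = 9 \cdot 5 = 45$)
$\left(\left(1 + L\right) - 6\right) 229 = \left(\left(1 + 45\right) - 6\right) 229 = \left(46 - 6\right) 229 = 40 \cdot 229 = 9160$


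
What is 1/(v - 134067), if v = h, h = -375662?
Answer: -1/509729 ≈ -1.9618e-6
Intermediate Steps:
v = -375662
1/(v - 134067) = 1/(-375662 - 134067) = 1/(-509729) = -1/509729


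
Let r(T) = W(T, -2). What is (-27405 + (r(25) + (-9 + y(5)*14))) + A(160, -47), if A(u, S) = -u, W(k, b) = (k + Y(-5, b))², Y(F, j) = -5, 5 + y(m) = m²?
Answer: -26894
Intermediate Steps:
y(m) = -5 + m²
W(k, b) = (-5 + k)² (W(k, b) = (k - 5)² = (-5 + k)²)
r(T) = (-5 + T)²
(-27405 + (r(25) + (-9 + y(5)*14))) + A(160, -47) = (-27405 + ((-5 + 25)² + (-9 + (-5 + 5²)*14))) - 1*160 = (-27405 + (20² + (-9 + (-5 + 25)*14))) - 160 = (-27405 + (400 + (-9 + 20*14))) - 160 = (-27405 + (400 + (-9 + 280))) - 160 = (-27405 + (400 + 271)) - 160 = (-27405 + 671) - 160 = -26734 - 160 = -26894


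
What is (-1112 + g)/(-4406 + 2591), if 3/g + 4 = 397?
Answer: 48557/79255 ≈ 0.61267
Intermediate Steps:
g = 1/131 (g = 3/(-4 + 397) = 3/393 = 3*(1/393) = 1/131 ≈ 0.0076336)
(-1112 + g)/(-4406 + 2591) = (-1112 + 1/131)/(-4406 + 2591) = -145671/131/(-1815) = -145671/131*(-1/1815) = 48557/79255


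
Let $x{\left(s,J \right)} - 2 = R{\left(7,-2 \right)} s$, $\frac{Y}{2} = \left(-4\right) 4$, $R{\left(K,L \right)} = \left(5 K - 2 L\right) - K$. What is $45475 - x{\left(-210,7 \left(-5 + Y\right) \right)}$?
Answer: $52193$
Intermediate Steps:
$R{\left(K,L \right)} = - 2 L + 4 K$ ($R{\left(K,L \right)} = \left(- 2 L + 5 K\right) - K = - 2 L + 4 K$)
$Y = -32$ ($Y = 2 \left(\left(-4\right) 4\right) = 2 \left(-16\right) = -32$)
$x{\left(s,J \right)} = 2 + 32 s$ ($x{\left(s,J \right)} = 2 + \left(\left(-2\right) \left(-2\right) + 4 \cdot 7\right) s = 2 + \left(4 + 28\right) s = 2 + 32 s$)
$45475 - x{\left(-210,7 \left(-5 + Y\right) \right)} = 45475 - \left(2 + 32 \left(-210\right)\right) = 45475 - \left(2 - 6720\right) = 45475 - -6718 = 45475 + 6718 = 52193$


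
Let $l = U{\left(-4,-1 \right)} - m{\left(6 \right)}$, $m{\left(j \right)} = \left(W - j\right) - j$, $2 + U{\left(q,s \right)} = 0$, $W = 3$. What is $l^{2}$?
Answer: $49$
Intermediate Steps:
$U{\left(q,s \right)} = -2$ ($U{\left(q,s \right)} = -2 + 0 = -2$)
$m{\left(j \right)} = 3 - 2 j$ ($m{\left(j \right)} = \left(3 - j\right) - j = 3 - 2 j$)
$l = 7$ ($l = -2 - \left(3 - 12\right) = -2 - -9 = -2 + 9 = 7$)
$l^{2} = 7^{2} = 49$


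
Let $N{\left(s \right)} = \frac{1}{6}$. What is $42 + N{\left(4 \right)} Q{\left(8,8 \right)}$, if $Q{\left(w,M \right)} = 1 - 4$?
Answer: $\frac{83}{2} \approx 41.5$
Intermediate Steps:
$Q{\left(w,M \right)} = -3$
$N{\left(s \right)} = \frac{1}{6}$
$42 + N{\left(4 \right)} Q{\left(8,8 \right)} = 42 + \frac{1}{6} \left(-3\right) = 42 - \frac{1}{2} = \frac{83}{2}$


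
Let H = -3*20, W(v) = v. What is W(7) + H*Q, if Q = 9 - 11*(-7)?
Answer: -5153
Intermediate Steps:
Q = 86 (Q = 9 + 77 = 86)
H = -60
W(7) + H*Q = 7 - 60*86 = 7 - 5160 = -5153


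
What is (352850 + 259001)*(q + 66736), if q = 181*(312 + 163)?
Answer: 93436378061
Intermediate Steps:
q = 85975 (q = 181*475 = 85975)
(352850 + 259001)*(q + 66736) = (352850 + 259001)*(85975 + 66736) = 611851*152711 = 93436378061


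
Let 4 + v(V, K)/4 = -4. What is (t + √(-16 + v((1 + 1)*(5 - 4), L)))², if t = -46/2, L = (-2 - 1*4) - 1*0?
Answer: 481 - 184*I*√3 ≈ 481.0 - 318.7*I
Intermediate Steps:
L = -6 (L = (-2 - 4) + 0 = -6 + 0 = -6)
v(V, K) = -32 (v(V, K) = -16 + 4*(-4) = -16 - 16 = -32)
t = -23 (t = -46*½ = -23)
(t + √(-16 + v((1 + 1)*(5 - 4), L)))² = (-23 + √(-16 - 32))² = (-23 + √(-48))² = (-23 + 4*I*√3)²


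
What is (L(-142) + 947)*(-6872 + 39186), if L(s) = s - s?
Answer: 30601358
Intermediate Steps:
L(s) = 0
(L(-142) + 947)*(-6872 + 39186) = (0 + 947)*(-6872 + 39186) = 947*32314 = 30601358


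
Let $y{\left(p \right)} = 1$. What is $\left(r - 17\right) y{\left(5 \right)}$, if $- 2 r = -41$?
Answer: $\frac{7}{2} \approx 3.5$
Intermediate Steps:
$r = \frac{41}{2}$ ($r = \left(- \frac{1}{2}\right) \left(-41\right) = \frac{41}{2} \approx 20.5$)
$\left(r - 17\right) y{\left(5 \right)} = \left(\frac{41}{2} - 17\right) 1 = \frac{7}{2} \cdot 1 = \frac{7}{2}$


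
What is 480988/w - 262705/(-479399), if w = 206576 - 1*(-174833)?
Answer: 330783217557/182847093191 ≈ 1.8091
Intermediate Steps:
w = 381409 (w = 206576 + 174833 = 381409)
480988/w - 262705/(-479399) = 480988/381409 - 262705/(-479399) = 480988*(1/381409) - 262705*(-1/479399) = 480988/381409 + 262705/479399 = 330783217557/182847093191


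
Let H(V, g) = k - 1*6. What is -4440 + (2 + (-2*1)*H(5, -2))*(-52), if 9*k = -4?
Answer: -46928/9 ≈ -5214.2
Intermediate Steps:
k = -4/9 (k = (1/9)*(-4) = -4/9 ≈ -0.44444)
H(V, g) = -58/9 (H(V, g) = -4/9 - 1*6 = -4/9 - 6 = -58/9)
-4440 + (2 + (-2*1)*H(5, -2))*(-52) = -4440 + (2 - 2*1*(-58/9))*(-52) = -4440 + (2 - 2*(-58/9))*(-52) = -4440 + (2 + 116/9)*(-52) = -4440 + (134/9)*(-52) = -4440 - 6968/9 = -46928/9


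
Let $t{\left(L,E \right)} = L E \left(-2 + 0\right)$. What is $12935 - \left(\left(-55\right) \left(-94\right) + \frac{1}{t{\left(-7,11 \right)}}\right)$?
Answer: $\frac{1195809}{154} \approx 7765.0$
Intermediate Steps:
$t{\left(L,E \right)} = - 2 E L$ ($t{\left(L,E \right)} = E L \left(-2\right) = - 2 E L$)
$12935 - \left(\left(-55\right) \left(-94\right) + \frac{1}{t{\left(-7,11 \right)}}\right) = 12935 - \left(\left(-55\right) \left(-94\right) + \frac{1}{\left(-2\right) 11 \left(-7\right)}\right) = 12935 - \left(5170 + \frac{1}{154}\right) = 12935 - \frac{796181}{154} = \frac{1195809}{154}$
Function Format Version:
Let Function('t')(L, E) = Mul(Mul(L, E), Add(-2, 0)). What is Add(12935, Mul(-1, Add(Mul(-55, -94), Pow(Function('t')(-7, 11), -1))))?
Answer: Rational(1195809, 154) ≈ 7765.0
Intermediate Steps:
Function('t')(L, E) = Mul(-2, E, L) (Function('t')(L, E) = Mul(Mul(E, L), -2) = Mul(-2, E, L))
Add(12935, Mul(-1, Add(Mul(-55, -94), Pow(Function('t')(-7, 11), -1)))) = Add(12935, Mul(-1, Add(Mul(-55, -94), Pow(Mul(-2, 11, -7), -1)))) = Add(12935, Mul(-1, Add(5170, Pow(154, -1)))) = Add(12935, Mul(-1, Add(5170, Rational(1, 154)))) = Add(12935, Mul(-1, Rational(796181, 154))) = Add(12935, Rational(-796181, 154)) = Rational(1195809, 154)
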